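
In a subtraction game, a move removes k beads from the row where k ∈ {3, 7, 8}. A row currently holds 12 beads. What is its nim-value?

Compute g(0), g(1), … for moves {3, 7, 8}:
k:     0  1  2  3  4  5  6  7  8  9 10 11 12
g(k):  0  0  0  1  1  1  0  2  2  1  3  0  0
So g(12) = 0.

0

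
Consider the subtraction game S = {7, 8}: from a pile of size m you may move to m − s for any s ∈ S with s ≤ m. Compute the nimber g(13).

1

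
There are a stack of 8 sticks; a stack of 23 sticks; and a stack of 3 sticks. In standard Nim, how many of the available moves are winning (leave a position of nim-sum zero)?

1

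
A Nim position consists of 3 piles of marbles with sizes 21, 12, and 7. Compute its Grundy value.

30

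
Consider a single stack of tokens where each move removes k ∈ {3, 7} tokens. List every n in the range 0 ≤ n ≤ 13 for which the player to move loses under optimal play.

0, 1, 2, 6, 10, 11, 12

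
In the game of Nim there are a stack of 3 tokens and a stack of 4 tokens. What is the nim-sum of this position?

7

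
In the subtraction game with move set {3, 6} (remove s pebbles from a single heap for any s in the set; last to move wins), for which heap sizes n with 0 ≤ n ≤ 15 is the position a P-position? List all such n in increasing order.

Grundy values for subtraction set {3, 6}:
k:     0  1  2  3  4  5  6  7  8  9 10 11 12 13 14 15
g(k):  0  0  0  1  1  1  2  2  2  0  0  0  1  1  1  2
The P-positions (g = 0) in 0..15 are 0, 1, 2, 9, 10, 11.

0, 1, 2, 9, 10, 11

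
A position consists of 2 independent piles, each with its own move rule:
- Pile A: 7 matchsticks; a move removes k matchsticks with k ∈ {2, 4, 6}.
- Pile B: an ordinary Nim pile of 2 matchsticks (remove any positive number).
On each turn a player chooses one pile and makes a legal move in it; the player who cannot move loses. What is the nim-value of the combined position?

1

Grundy values for pile A (subtraction set {2, 4, 6}):
k:     0  1  2  3  4  5  6  7
g(k):  0  0  1  1  2  2  3  3
So g(7) = 3.
Pile B is a plain Nim pile of size 2, so its Grundy value is 2.
By the Sprague-Grundy theorem, the Grundy value of a sum of independent games is the XOR of the component values.
Combined value = 3 ⊕ 2 = 1.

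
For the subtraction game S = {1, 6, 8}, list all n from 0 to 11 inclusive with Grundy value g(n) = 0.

Build the Grundy sequence with g(k) = mex{g(k−s) : s ∈ {1, 6, 8}, s ≤ k}:
k:     0  1  2  3  4  5  6  7  8  9 10 11
g(k):  0  1  0  1  0  1  2  0  1  0  1  0
The P-positions (g = 0) in 0..11 are 0, 2, 4, 7, 9, 11.

0, 2, 4, 7, 9, 11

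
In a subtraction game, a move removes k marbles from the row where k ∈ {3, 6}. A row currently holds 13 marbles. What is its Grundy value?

Compute g(0), g(1), … for moves {3, 6}:
g(0) = mex{} = 0
g(1) = mex{} = 0
g(2) = mex{} = 0
g(3) = mex{0} = 1
g(4) = mex{0} = 1
g(5) = mex{0} = 1
g(6) = mex{0,1} = 2
g(7) = mex{0,1} = 2
g(8) = mex{0,1} = 2
g(9) = mex{1,2} = 0
g(10) = mex{1,2} = 0
g(11) = mex{1,2} = 0
g(12) = mex{0,2} = 1
g(13) = mex{0,2} = 1
So g(13) = 1.

1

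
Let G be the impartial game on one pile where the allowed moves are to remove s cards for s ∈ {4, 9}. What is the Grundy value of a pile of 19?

1

Compute g(0), g(1), … for moves {4, 9}:
k:     0  1  2  3  4  5  6  7  8  9 10 11 12 13 14 15 16 17 18 19
g(k):  0  0  0  0  1  1  1  1  0  2  2  2  1  0  0  0  0  1  1  1
So g(19) = 1.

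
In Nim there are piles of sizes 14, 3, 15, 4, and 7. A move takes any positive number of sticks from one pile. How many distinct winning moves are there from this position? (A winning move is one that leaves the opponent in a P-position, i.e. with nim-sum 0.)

3

Nim-sum: 14 ⊕ 3 ⊕ 15 ⊕ 4 ⊕ 7 = 1.
The overall nim-sum is X = 1. A pile of size p has a winning move iff p XOR X < p (reduce it to p XOR X).
  14: 14 XOR 1 = 15 ≥ 14 — no move.
  3: 3 XOR 1 = 2 < 3 — winning move (to 2).
  15: 15 XOR 1 = 14 < 15 — winning move (to 14).
  4: 4 XOR 1 = 5 ≥ 4 — no move.
  7: 7 XOR 1 = 6 < 7 — winning move (to 6).
That gives 3 winning moves.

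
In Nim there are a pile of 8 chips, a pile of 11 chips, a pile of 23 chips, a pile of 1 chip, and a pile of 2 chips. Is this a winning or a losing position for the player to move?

Winning position

In binary:
  01000  (8)
  01011  (11)
  10111  (23)
  00001  (1)
  00010  (2)
  -----
  10111  (23)
The nim-sum is 23 ≠ 0, so this is an N-position: the player to move can win.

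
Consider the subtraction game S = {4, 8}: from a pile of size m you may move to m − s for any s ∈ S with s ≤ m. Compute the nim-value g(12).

0

Compute g(0), g(1), … for moves {4, 8}:
k:     0  1  2  3  4  5  6  7  8  9 10 11 12
g(k):  0  0  0  0  1  1  1  1  2  2  2  2  0
So g(12) = 0.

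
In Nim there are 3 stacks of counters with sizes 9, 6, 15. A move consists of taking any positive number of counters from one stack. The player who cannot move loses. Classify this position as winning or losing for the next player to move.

Losing position

In binary:
  1001  (9)
  0110  (6)
  1111  (15)
  ----
  0000  (0)
The nim-sum is 0, so this is a P-position: the player to move is in a losing position under optimal play.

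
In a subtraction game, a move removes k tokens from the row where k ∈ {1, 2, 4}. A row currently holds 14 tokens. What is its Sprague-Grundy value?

2

Build the Grundy sequence with g(k) = mex{g(k−s) : s ∈ {1, 2, 4}, s ≤ k}:
g(0) = mex{} = 0
g(1) = mex{0} = 1
g(2) = mex{0,1} = 2
g(3) = mex{1,2} = 0
g(4) = mex{0,2} = 1
g(5) = mex{0,1} = 2
g(6) = mex{1,2} = 0
g(7) = mex{0,2} = 1
g(8) = mex{0,1} = 2
g(9) = mex{1,2} = 0
g(10) = mex{0,2} = 1
g(11) = mex{0,1} = 2
g(12) = mex{1,2} = 0
g(13) = mex{0,2} = 1
g(14) = mex{0,1} = 2
So g(14) = 2.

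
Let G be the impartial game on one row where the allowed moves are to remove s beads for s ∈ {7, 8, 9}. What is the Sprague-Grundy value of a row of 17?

Grundy values for subtraction set {7, 8, 9}:
k:     0  1  2  3  4  5  6  7  8  9 10 11 12 13 14 15 16 17
g(k):  0  0  0  0  0  0  0  1  1  1  1  1  1  1  2  2  0  0
So g(17) = 0.

0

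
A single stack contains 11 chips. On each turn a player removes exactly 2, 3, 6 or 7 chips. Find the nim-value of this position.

1

Compute g(0), g(1), … for moves {2, 3, 6, 7}:
g(0) = mex{} = 0
g(1) = mex{} = 0
g(2) = mex{0} = 1
g(3) = mex{0} = 1
g(4) = mex{0,1} = 2
g(5) = mex{1} = 0
g(6) = mex{0,1,2} = 3
g(7) = mex{0,2} = 1
g(8) = mex{0,1,3} = 2
g(9) = mex{1,3} = 0
g(10) = mex{1,2} = 0
g(11) = mex{0,2} = 1
So g(11) = 1.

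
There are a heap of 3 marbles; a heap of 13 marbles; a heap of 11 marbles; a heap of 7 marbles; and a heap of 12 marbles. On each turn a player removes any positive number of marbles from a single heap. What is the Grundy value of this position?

Compute the nim-sum pairwise:
3 ⊕ 13 = 14
14 ⊕ 11 = 5
5 ⊕ 7 = 2
2 ⊕ 12 = 14

14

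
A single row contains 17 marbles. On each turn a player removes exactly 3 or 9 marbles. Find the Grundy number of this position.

Compute g(0), g(1), … for moves {3, 9}:
k:     0  1  2  3  4  5  6  7  8  9 10 11 12 13 14 15 16 17
g(k):  0  0  0  1  1  1  0  0  0  1  1  1  0  0  0  1  1  1
So g(17) = 1.

1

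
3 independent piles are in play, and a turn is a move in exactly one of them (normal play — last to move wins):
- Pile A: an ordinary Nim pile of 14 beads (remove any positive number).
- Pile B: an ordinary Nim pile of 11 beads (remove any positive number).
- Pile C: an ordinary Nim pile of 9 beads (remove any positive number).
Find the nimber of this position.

Pile A is a plain Nim pile of size 14, so its Grundy value is 14.
Pile B is a plain Nim pile of size 11, so its Grundy value is 11.
Pile C is a plain Nim pile of size 9, so its Grundy value is 9.
The value of a disjunctive sum is the nim-sum of the parts.
Combined value = 14 ⊕ 11 ⊕ 9 = 12.

12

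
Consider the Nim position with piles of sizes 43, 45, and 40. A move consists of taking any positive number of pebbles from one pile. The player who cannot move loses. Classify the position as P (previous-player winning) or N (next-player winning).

N-position

Nim-sum: 43 ⊕ 45 ⊕ 40 = 46.
The nim-sum is 46 ≠ 0, so this is an N-position: the player to move can win.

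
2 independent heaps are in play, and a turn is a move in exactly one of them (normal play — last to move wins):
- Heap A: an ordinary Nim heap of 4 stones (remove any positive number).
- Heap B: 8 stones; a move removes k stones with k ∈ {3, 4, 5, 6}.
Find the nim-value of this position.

Heap A is a plain Nim heap of size 4, so its Grundy value is 4.
For heap B, compute g(0), g(1), … with moves {3, 4, 5, 6}:
k:     0  1  2  3  4  5  6  7  8
g(k):  0  0  0  1  1  1  2  2  2
So g(8) = 2.
By the Sprague-Grundy theorem, the Grundy value of a sum of independent games is the XOR of the component values.
Combined value = 4 XOR 2 = 6.

6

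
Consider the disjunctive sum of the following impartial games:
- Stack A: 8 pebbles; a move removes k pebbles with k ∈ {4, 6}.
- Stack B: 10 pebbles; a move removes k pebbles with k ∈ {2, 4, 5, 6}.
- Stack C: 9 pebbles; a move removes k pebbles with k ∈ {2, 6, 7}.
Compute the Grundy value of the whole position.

Grundy values for stack A (subtraction set {4, 6}):
g(0) = mex{} = 0
g(1) = mex{} = 0
g(2) = mex{} = 0
g(3) = mex{} = 0
g(4) = mex{0} = 1
g(5) = mex{0} = 1
g(6) = mex{0} = 1
g(7) = mex{0} = 1
g(8) = mex{0,1} = 2
So g(8) = 2.
Grundy values for stack B (subtraction set {2, 4, 5, 6}):
g(0) = mex{} = 0
g(1) = mex{} = 0
g(2) = mex{0} = 1
g(3) = mex{0} = 1
g(4) = mex{0,1} = 2
g(5) = mex{0,1} = 2
g(6) = mex{0,1,2} = 3
g(7) = mex{0,1,2} = 3
g(8) = mex{1,2,3} = 0
g(9) = mex{1,2,3} = 0
g(10) = mex{0,2,3} = 1
So g(10) = 1.
For stack C, compute g(0), g(1), … with moves {2, 6, 7}:
k:     0  1  2  3  4  5  6  7  8  9
g(k):  0  0  1  1  0  0  1  1  2  0
So g(9) = 0.
The value of a disjunctive sum is the nim-sum of the parts.
Combined value = 2 ⊕ 1 ⊕ 0 = 3.

3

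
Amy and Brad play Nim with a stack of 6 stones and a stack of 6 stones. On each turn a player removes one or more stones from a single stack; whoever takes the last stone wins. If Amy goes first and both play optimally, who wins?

Brad wins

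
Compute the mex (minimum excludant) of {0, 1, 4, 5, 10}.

The values 0, 1 are all present; 2 is the first non-negative integer missing from the set.

2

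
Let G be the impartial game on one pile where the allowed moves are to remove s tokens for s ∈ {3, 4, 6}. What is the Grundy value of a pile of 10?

Grundy values for subtraction set {3, 4, 6}:
k:     0  1  2  3  4  5  6  7  8  9 10
g(k):  0  0  0  1  1  1  2  2  2  0  0
So g(10) = 0.

0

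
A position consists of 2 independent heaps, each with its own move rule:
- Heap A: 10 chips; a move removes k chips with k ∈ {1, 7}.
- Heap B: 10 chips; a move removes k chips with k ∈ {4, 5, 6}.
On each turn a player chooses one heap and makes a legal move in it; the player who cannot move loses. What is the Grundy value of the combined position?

0

Grundy values for heap A (subtraction set {1, 7}):
g(0) = mex{} = 0
g(1) = mex{0} = 1
g(2) = mex{1} = 0
g(3) = mex{0} = 1
g(4) = mex{1} = 0
g(5) = mex{0} = 1
g(6) = mex{1} = 0
g(7) = mex{0} = 1
g(8) = mex{1} = 0
g(9) = mex{0} = 1
g(10) = mex{1} = 0
So g(10) = 0.
Grundy values for heap B (subtraction set {4, 5, 6}):
k:     0  1  2  3  4  5  6  7  8  9 10
g(k):  0  0  0  0  1  1  1  1  2  2  0
So g(10) = 0.
By the Sprague-Grundy theorem, the Grundy value of a sum of independent games is the XOR of the component values.
Combined value = 0 XOR 0 = 0.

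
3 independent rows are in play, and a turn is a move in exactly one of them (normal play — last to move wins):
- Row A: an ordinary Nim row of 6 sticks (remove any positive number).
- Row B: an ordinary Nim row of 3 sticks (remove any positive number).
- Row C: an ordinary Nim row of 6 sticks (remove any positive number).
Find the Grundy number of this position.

3

Row A is a plain Nim row of size 6, so its Grundy value is 6.
Row B is a plain Nim row of size 3, so its Grundy value is 3.
Row C is a plain Nim row of size 6, so its Grundy value is 6.
The value of a disjunctive sum is the nim-sum of the parts.
Combined value = 6 XOR 3 XOR 6 = 3.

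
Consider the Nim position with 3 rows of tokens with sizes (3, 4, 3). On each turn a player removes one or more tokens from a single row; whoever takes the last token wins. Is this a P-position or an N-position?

Nim-sum: 3 ⊕ 4 ⊕ 3 = 4.
The nim-sum is 4 ≠ 0, so this is an N-position: the player to move can win.

N-position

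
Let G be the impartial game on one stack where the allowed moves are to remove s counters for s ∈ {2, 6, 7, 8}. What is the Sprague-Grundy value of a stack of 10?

Grundy values for subtraction set {2, 6, 7, 8}:
g(0) = mex{} = 0
g(1) = mex{} = 0
g(2) = mex{0} = 1
g(3) = mex{0} = 1
g(4) = mex{1} = 0
g(5) = mex{1} = 0
g(6) = mex{0} = 1
g(7) = mex{0} = 1
g(8) = mex{0,1} = 2
g(9) = mex{0,1} = 2
g(10) = mex{0,1,2} = 3
So g(10) = 3.

3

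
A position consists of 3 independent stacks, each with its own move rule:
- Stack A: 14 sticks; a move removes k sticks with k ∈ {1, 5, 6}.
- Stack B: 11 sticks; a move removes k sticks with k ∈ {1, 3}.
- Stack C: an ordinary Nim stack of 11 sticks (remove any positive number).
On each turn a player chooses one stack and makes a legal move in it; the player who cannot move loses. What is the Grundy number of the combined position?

Grundy values for stack A (subtraction set {1, 5, 6}):
g(0) = mex{} = 0
g(1) = mex{0} = 1
g(2) = mex{1} = 0
g(3) = mex{0} = 1
g(4) = mex{1} = 0
g(5) = mex{0} = 1
g(6) = mex{0,1} = 2
g(7) = mex{0,1,2} = 3
g(8) = mex{0,1,3} = 2
g(9) = mex{0,1,2} = 3
g(10) = mex{0,1,3} = 2
g(11) = mex{1,2} = 0
g(12) = mex{0,2,3} = 1
g(13) = mex{1,2,3} = 0
g(14) = mex{0,2,3} = 1
So g(14) = 1.
Grundy values for stack B (subtraction set {1, 3}):
k:     0  1  2  3  4  5  6  7  8  9 10 11
g(k):  0  1  0  1  0  1  0  1  0  1  0  1
So g(11) = 1.
Stack C is a plain Nim stack of size 11, so its Grundy value is 11.
By the Sprague-Grundy theorem, the Grundy value of a sum of independent games is the XOR of the component values.
Combined value = 1 ⊕ 1 ⊕ 11 = 11.

11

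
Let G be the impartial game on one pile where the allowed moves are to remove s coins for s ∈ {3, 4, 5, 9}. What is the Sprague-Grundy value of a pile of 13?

Compute g(0), g(1), … for moves {3, 4, 5, 9}:
k:     0  1  2  3  4  5  6  7  8  9 10 11 12 13
g(k):  0  0  0  1  1  1  2  2  0  3  3  1  4  2
So g(13) = 2.

2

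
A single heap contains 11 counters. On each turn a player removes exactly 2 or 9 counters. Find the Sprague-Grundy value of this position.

Compute g(0), g(1), … for moves {2, 9}:
k:     0  1  2  3  4  5  6  7  8  9 10 11
g(k):  0  0  1  1  0  0  1  1  0  2  1  0
So g(11) = 0.

0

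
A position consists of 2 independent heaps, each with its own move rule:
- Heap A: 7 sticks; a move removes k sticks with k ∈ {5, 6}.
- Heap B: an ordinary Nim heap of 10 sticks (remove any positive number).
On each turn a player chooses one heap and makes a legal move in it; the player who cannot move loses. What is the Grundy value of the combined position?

11

For heap A, compute g(0), g(1), … with moves {5, 6}:
g(0) = mex{} = 0
g(1) = mex{} = 0
g(2) = mex{} = 0
g(3) = mex{} = 0
g(4) = mex{} = 0
g(5) = mex{0} = 1
g(6) = mex{0} = 1
g(7) = mex{0} = 1
So g(7) = 1.
Heap B is a plain Nim heap of size 10, so its Grundy value is 10.
By the Sprague-Grundy theorem, the Grundy value of a sum of independent games is the XOR of the component values.
Combined value = 1 XOR 10 = 11.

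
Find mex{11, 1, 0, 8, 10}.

2

The values 0, 1 are all present; 2 is the first non-negative integer missing from the set.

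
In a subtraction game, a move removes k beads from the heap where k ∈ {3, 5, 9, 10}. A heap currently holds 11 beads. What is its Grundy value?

1

Build the Grundy sequence with g(k) = mex{g(k−s) : s ∈ {3, 5, 9, 10}, s ≤ k}:
k:     0  1  2  3  4  5  6  7  8  9 10 11
g(k):  0  0  0  1  1  1  2  2  0  3  3  1
So g(11) = 1.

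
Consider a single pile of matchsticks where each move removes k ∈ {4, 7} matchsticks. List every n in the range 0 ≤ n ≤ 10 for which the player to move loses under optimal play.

Compute g(0), g(1), … for moves {4, 7}:
k:     0  1  2  3  4  5  6  7  8  9 10
g(k):  0  0  0  0  1  1  1  1  2  2  2
The P-positions (g = 0) in 0..10 are 0, 1, 2, 3.

0, 1, 2, 3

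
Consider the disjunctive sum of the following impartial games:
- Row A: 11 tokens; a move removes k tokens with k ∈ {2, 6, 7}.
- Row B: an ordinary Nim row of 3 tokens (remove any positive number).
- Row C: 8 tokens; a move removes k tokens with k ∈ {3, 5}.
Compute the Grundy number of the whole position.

2

Grundy values for row A (subtraction set {2, 6, 7}):
k:     0  1  2  3  4  5  6  7  8  9 10 11
g(k):  0  0  1  1  0  0  1  1  2  0  3  1
So g(11) = 1.
Row B is a plain Nim row of size 3, so its Grundy value is 3.
For row C, compute g(0), g(1), … with moves {3, 5}:
g(0) = mex{} = 0
g(1) = mex{} = 0
g(2) = mex{} = 0
g(3) = mex{0} = 1
g(4) = mex{0} = 1
g(5) = mex{0} = 1
g(6) = mex{0,1} = 2
g(7) = mex{0,1} = 2
g(8) = mex{1} = 0
So g(8) = 0.
By the Sprague-Grundy theorem, the Grundy value of a sum of independent games is the XOR of the component values.
Combined value = 1 XOR 3 XOR 0 = 2.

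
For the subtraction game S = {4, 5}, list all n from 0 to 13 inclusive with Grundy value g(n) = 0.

0, 1, 2, 3, 9, 10, 11, 12

Build the Grundy sequence with g(k) = mex{g(k−s) : s ∈ {4, 5}, s ≤ k}:
k:     0  1  2  3  4  5  6  7  8  9 10 11 12 13
g(k):  0  0  0  0  1  1  1  1  2  0  0  0  0  1
The P-positions (g = 0) in 0..13 are 0, 1, 2, 3, 9, 10, 11, 12.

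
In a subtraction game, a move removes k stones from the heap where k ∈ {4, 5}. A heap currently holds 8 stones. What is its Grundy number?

2

Build the Grundy sequence with g(k) = mex{g(k−s) : s ∈ {4, 5}, s ≤ k}:
g(0) = mex{} = 0
g(1) = mex{} = 0
g(2) = mex{} = 0
g(3) = mex{} = 0
g(4) = mex{0} = 1
g(5) = mex{0} = 1
g(6) = mex{0} = 1
g(7) = mex{0} = 1
g(8) = mex{0,1} = 2
So g(8) = 2.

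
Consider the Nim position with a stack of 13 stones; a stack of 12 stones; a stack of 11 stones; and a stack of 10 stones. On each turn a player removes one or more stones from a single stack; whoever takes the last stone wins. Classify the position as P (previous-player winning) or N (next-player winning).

Nim-sum: 13 ⊕ 12 ⊕ 11 ⊕ 10 = 0.
The nim-sum is 0, so this is a P-position: the player to move is in a losing position under optimal play.

P-position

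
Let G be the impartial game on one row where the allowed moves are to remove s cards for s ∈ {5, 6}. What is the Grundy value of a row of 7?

1

Grundy values for subtraction set {5, 6}:
g(0) = mex{} = 0
g(1) = mex{} = 0
g(2) = mex{} = 0
g(3) = mex{} = 0
g(4) = mex{} = 0
g(5) = mex{0} = 1
g(6) = mex{0} = 1
g(7) = mex{0} = 1
So g(7) = 1.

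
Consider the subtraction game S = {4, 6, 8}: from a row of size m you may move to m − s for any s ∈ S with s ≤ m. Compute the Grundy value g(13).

0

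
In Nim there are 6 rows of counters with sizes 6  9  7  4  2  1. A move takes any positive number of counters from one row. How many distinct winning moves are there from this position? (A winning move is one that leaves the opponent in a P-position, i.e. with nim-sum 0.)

1

Bitwise XOR of the heap sizes:
  0110  (6)
  1001  (9)
  0111  (7)
  0100  (4)
  0010  (2)
  0001  (1)
  ----
  1111  (15)
The overall nim-sum is X = 15. A row of size p has a winning move iff p XOR X < p (reduce it to p XOR X).
  6: 6 XOR 15 = 9 ≥ 6 — no move.
  9: 9 XOR 15 = 6 < 9 — winning move (to 6).
  7: 7 XOR 15 = 8 ≥ 7 — no move.
  4: 4 XOR 15 = 11 ≥ 4 — no move.
  2: 2 XOR 15 = 13 ≥ 2 — no move.
  1: 1 XOR 15 = 14 ≥ 1 — no move.
That gives 1 winning move.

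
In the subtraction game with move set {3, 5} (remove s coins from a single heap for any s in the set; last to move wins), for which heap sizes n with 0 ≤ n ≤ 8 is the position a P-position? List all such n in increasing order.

Build the Grundy sequence with g(k) = mex{g(k−s) : s ∈ {3, 5}, s ≤ k}:
k:     0  1  2  3  4  5  6  7  8
g(k):  0  0  0  1  1  1  2  2  0
The P-positions (g = 0) in 0..8 are 0, 1, 2, 8.

0, 1, 2, 8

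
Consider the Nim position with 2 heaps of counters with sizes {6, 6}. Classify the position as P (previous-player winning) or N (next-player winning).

Bitwise XOR of the heap sizes:
  110  (6)
  110  (6)
  ---
  000  (0)
The nim-sum is 0, so this is a P-position: the player to move is in a losing position under optimal play.

P-position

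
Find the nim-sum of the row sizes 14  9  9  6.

Nim-sum: 14 ⊕ 9 ⊕ 9 ⊕ 6 = 8.

8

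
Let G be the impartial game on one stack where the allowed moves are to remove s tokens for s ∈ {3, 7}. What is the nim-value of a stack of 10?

0

Grundy values for subtraction set {3, 7}:
k:     0  1  2  3  4  5  6  7  8  9 10
g(k):  0  0  0  1  1  1  0  2  2  1  0
So g(10) = 0.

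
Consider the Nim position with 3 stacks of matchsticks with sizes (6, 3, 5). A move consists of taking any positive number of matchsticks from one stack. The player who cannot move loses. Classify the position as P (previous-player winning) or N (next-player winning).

Compute the nim-sum pairwise:
6 ^ 3 = 5
5 ^ 5 = 0
The nim-sum is 0, so this is a P-position: the player to move is in a losing position under optimal play.

P-position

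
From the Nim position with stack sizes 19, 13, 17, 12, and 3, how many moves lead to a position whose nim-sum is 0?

0

Compute the nim-sum pairwise:
19 ⊕ 13 = 30
30 ⊕ 17 = 15
15 ⊕ 12 = 3
3 ⊕ 3 = 0
The nim-sum is already 0, so every move leaves a nonzero nim-sum — there are no winning moves.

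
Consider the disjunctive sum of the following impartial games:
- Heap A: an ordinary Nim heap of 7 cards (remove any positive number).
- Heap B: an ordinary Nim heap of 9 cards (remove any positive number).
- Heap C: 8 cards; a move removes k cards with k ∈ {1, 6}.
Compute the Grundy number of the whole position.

15

Heap A is a plain Nim heap of size 7, so its Grundy value is 7.
Heap B is a plain Nim heap of size 9, so its Grundy value is 9.
For heap C, compute g(0), g(1), … with moves {1, 6}:
k:     0  1  2  3  4  5  6  7  8
g(k):  0  1  0  1  0  1  2  0  1
So g(8) = 1.
By the Sprague-Grundy theorem, the Grundy value of a sum of independent games is the XOR of the component values.
Combined value = 7 ⊕ 9 ⊕ 1 = 15.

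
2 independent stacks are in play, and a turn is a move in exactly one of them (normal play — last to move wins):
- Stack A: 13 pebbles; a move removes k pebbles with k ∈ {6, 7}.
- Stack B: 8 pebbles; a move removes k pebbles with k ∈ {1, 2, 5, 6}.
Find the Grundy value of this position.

1

Build the Grundy sequence for stack A with g(k) = mex{g(k−s) : s ∈ {6, 7}, s ≤ k}:
k:     0  1  2  3  4  5  6  7  8  9 10 11 12 13
g(k):  0  0  0  0  0  0  1  1  1  1  1  1  2  0
So g(13) = 0.
For stack B, compute g(0), g(1), … with moves {1, 2, 5, 6}:
k:     0  1  2  3  4  5  6  7  8
g(k):  0  1  2  0  1  2  3  0  1
So g(8) = 1.
By the Sprague-Grundy theorem, the Grundy value of a sum of independent games is the XOR of the component values.
Combined value = 0 XOR 1 = 1.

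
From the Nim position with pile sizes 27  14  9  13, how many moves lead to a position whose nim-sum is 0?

1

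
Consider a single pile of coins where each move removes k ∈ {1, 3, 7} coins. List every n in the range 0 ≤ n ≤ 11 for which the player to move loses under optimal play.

0, 2, 4, 6, 8, 10

Compute g(0), g(1), … for moves {1, 3, 7}:
g(0) = mex{} = 0
g(1) = mex{0} = 1
g(2) = mex{1} = 0
g(3) = mex{0} = 1
g(4) = mex{1} = 0
g(5) = mex{0} = 1
g(6) = mex{1} = 0
g(7) = mex{0} = 1
g(8) = mex{1} = 0
g(9) = mex{0} = 1
g(10) = mex{1} = 0
g(11) = mex{0} = 1
The P-positions (g = 0) in 0..11 are 0, 2, 4, 6, 8, 10.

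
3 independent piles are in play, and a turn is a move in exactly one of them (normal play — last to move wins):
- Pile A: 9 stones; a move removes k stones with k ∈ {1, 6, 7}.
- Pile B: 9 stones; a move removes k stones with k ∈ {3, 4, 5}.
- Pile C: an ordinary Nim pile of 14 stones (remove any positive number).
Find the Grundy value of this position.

13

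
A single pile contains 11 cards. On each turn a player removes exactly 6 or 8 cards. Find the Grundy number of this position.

1

Build the Grundy sequence with g(k) = mex{g(k−s) : s ∈ {6, 8}, s ≤ k}:
g(0) = mex{} = 0
g(1) = mex{} = 0
g(2) = mex{} = 0
g(3) = mex{} = 0
g(4) = mex{} = 0
g(5) = mex{} = 0
g(6) = mex{0} = 1
g(7) = mex{0} = 1
g(8) = mex{0} = 1
g(9) = mex{0} = 1
g(10) = mex{0} = 1
g(11) = mex{0} = 1
So g(11) = 1.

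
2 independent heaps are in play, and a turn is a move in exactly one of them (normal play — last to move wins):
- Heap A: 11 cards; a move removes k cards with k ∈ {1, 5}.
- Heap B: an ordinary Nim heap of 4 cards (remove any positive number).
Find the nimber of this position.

Build the Grundy sequence for heap A with g(k) = mex{g(k−s) : s ∈ {1, 5}, s ≤ k}:
k:     0  1  2  3  4  5  6  7  8  9 10 11
g(k):  0  1  0  1  0  1  0  1  0  1  0  1
So g(11) = 1.
Heap B is a plain Nim heap of size 4, so its Grundy value is 4.
By the Sprague-Grundy theorem, the Grundy value of a sum of independent games is the XOR of the component values.
Combined value = 1 XOR 4 = 5.

5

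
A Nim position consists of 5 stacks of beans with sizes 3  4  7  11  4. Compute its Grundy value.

15

In binary:
  0011  (3)
  0100  (4)
  0111  (7)
  1011  (11)
  0100  (4)
  ----
  1111  (15)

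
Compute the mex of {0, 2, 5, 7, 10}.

1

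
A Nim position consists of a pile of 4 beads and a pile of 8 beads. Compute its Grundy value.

12

In binary:
  0100  (4)
  1000  (8)
  ----
  1100  (12)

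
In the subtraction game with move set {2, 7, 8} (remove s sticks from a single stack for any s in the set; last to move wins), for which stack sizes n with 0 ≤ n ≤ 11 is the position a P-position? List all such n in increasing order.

0, 1, 4, 5, 10

Compute g(0), g(1), … for moves {2, 7, 8}:
g(0) = mex{} = 0
g(1) = mex{} = 0
g(2) = mex{0} = 1
g(3) = mex{0} = 1
g(4) = mex{1} = 0
g(5) = mex{1} = 0
g(6) = mex{0} = 1
g(7) = mex{0} = 1
g(8) = mex{0,1} = 2
g(9) = mex{0,1} = 2
g(10) = mex{1,2} = 0
g(11) = mex{0,1,2} = 3
The P-positions (g = 0) in 0..11 are 0, 1, 4, 5, 10.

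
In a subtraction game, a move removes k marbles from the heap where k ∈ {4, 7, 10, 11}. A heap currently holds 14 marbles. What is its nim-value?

Grundy values for subtraction set {4, 7, 10, 11}:
g(0) = mex{} = 0
g(1) = mex{} = 0
g(2) = mex{} = 0
g(3) = mex{} = 0
g(4) = mex{0} = 1
g(5) = mex{0} = 1
g(6) = mex{0} = 1
g(7) = mex{0} = 1
g(8) = mex{0,1} = 2
g(9) = mex{0,1} = 2
g(10) = mex{0,1} = 2
g(11) = mex{0,1} = 2
g(12) = mex{0,1,2} = 3
g(13) = mex{0,1,2} = 3
g(14) = mex{0,1,2} = 3
So g(14) = 3.

3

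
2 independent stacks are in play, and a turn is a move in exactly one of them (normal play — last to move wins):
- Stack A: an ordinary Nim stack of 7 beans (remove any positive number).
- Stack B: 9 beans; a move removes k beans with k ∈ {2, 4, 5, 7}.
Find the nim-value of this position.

Stack A is a plain Nim stack of size 7, so its Grundy value is 7.
Build the Grundy sequence for stack B with g(k) = mex{g(k−s) : s ∈ {2, 4, 5, 7}, s ≤ k}:
g(0) = mex{} = 0
g(1) = mex{} = 0
g(2) = mex{0} = 1
g(3) = mex{0} = 1
g(4) = mex{0,1} = 2
g(5) = mex{0,1} = 2
g(6) = mex{0,1,2} = 3
g(7) = mex{0,1,2} = 3
g(8) = mex{0,1,2,3} = 4
g(9) = mex{1,2,3} = 0
So g(9) = 0.
By the Sprague-Grundy theorem, the Grundy value of a sum of independent games is the XOR of the component values.
Combined value = 7 XOR 0 = 7.

7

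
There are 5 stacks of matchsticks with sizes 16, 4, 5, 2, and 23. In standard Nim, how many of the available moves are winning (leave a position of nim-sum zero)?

3

Compute the nim-sum pairwise:
16 ⊕ 4 = 20
20 ⊕ 5 = 17
17 ⊕ 2 = 19
19 ⊕ 23 = 4
The overall nim-sum is X = 4. A stack of size p has a winning move iff p XOR X < p (reduce it to p XOR X).
  16: 16 XOR 4 = 20 ≥ 16 — no move.
  4: 4 XOR 4 = 0 < 4 — winning move (to 0).
  5: 5 XOR 4 = 1 < 5 — winning move (to 1).
  2: 2 XOR 4 = 6 ≥ 2 — no move.
  23: 23 XOR 4 = 19 < 23 — winning move (to 19).
That gives 3 winning moves.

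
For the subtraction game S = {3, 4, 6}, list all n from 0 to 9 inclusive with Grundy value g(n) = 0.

0, 1, 2, 9

Grundy values for subtraction set {3, 4, 6}:
k:     0  1  2  3  4  5  6  7  8  9
g(k):  0  0  0  1  1  1  2  2  2  0
The P-positions (g = 0) in 0..9 are 0, 1, 2, 9.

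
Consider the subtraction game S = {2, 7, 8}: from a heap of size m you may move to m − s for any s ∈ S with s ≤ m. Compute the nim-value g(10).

Grundy values for subtraction set {2, 7, 8}:
k:     0  1  2  3  4  5  6  7  8  9 10
g(k):  0  0  1  1  0  0  1  1  2  2  0
So g(10) = 0.

0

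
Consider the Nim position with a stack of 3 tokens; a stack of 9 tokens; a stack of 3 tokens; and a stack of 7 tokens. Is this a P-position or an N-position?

N-position

Compute the nim-sum pairwise:
3 XOR 9 = 10
10 XOR 3 = 9
9 XOR 7 = 14
The nim-sum is 14 ≠ 0, so this is an N-position: the player to move can win.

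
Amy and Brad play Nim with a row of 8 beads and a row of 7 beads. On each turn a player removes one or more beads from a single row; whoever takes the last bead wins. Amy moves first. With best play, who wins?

Amy wins

Compute the nim-sum pairwise:
8 ^ 7 = 15
The nim-sum is 15 ≠ 0, so this is an N-position: the player to move can win; Amy has a winning move.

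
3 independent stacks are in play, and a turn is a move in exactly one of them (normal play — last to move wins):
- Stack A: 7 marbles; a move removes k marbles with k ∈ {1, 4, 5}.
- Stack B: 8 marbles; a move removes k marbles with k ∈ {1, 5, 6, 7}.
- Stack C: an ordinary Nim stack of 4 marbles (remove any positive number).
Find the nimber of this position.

5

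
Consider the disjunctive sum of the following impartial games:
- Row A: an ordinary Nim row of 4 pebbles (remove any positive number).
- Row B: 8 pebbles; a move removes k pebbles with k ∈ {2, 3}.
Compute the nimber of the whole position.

Row A is a plain Nim row of size 4, so its Grundy value is 4.
Build the Grundy sequence for row B with g(k) = mex{g(k−s) : s ∈ {2, 3}, s ≤ k}:
k:     0  1  2  3  4  5  6  7  8
g(k):  0  0  1  1  2  0  0  1  1
So g(8) = 1.
The value of a disjunctive sum is the nim-sum of the parts.
Combined value = 4 XOR 1 = 5.

5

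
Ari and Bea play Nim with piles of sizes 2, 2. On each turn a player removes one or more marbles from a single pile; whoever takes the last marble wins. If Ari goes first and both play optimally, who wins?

Bea wins

Compute the nim-sum pairwise:
2 ⊕ 2 = 0
The nim-sum is 0, so this is a P-position: the player to move is in a losing position under optimal play; Ari is about to move from it and so loses — Bea wins.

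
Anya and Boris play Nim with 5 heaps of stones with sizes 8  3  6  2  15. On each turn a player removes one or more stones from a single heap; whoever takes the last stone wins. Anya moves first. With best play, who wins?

Nim-sum: 8 XOR 3 XOR 6 XOR 2 XOR 15 = 0.
The nim-sum is 0, so this is a P-position: the player to move is in a losing position under optimal play; Anya is about to move from it and so loses — Boris wins.

Boris wins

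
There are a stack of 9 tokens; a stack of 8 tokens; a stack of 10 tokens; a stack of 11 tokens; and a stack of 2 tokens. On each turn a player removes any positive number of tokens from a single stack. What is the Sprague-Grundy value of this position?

2

Nim-sum: 9 ^ 8 ^ 10 ^ 11 ^ 2 = 2.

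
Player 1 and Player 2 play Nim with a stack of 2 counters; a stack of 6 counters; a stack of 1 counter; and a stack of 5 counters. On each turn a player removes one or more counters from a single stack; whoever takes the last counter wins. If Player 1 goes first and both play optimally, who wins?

Compute the nim-sum pairwise:
2 ⊕ 6 = 4
4 ⊕ 1 = 5
5 ⊕ 5 = 0
The nim-sum is 0, so this is a P-position: the player to move is in a losing position under optimal play; Player 1 is about to move from it and so loses — Player 2 wins.

Player 2 wins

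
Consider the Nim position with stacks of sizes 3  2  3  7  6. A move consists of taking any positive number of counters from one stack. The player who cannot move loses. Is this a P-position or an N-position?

Nim-sum: 3 XOR 2 XOR 3 XOR 7 XOR 6 = 3.
The nim-sum is 3 ≠ 0, so this is an N-position: the player to move can win.

N-position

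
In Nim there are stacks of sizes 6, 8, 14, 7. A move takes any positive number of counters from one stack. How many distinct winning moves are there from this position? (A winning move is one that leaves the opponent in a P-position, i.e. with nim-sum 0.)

Write each in binary and XOR column by column:
  0110  (6)
  1000  (8)
  1110  (14)
  0111  (7)
  ----
  0111  (7)
The overall nim-sum is X = 7. A stack of size p has a winning move iff p XOR X < p (reduce it to p XOR X).
  6: 6 XOR 7 = 1 < 6 — winning move (to 1).
  8: 8 XOR 7 = 15 ≥ 8 — no move.
  14: 14 XOR 7 = 9 < 14 — winning move (to 9).
  7: 7 XOR 7 = 0 < 7 — winning move (to 0).
That gives 3 winning moves.

3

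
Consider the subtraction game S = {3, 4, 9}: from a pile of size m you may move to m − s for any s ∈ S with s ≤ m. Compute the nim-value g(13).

0

Grundy values for subtraction set {3, 4, 9}:
g(0) = mex{} = 0
g(1) = mex{} = 0
g(2) = mex{} = 0
g(3) = mex{0} = 1
g(4) = mex{0} = 1
g(5) = mex{0} = 1
g(6) = mex{0,1} = 2
g(7) = mex{1} = 0
g(8) = mex{1} = 0
g(9) = mex{0,1,2} = 3
g(10) = mex{0,2} = 1
g(11) = mex{0} = 1
g(12) = mex{0,1,3} = 2
g(13) = mex{1,3} = 0
So g(13) = 0.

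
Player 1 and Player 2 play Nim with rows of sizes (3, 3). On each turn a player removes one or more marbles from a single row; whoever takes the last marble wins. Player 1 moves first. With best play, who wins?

Compute the nim-sum pairwise:
3 ^ 3 = 0
The nim-sum is 0, so this is a P-position: the player to move is in a losing position under optimal play; Player 1 is about to move from it and so loses — Player 2 wins.

Player 2 wins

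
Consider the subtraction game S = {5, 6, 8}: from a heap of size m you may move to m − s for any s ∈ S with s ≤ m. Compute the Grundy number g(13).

0

Build the Grundy sequence with g(k) = mex{g(k−s) : s ∈ {5, 6, 8}, s ≤ k}:
k:     0  1  2  3  4  5  6  7  8  9 10 11 12 13
g(k):  0  0  0  0  0  1  1  1  1  1  2  2  2  0
So g(13) = 0.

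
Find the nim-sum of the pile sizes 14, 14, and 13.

13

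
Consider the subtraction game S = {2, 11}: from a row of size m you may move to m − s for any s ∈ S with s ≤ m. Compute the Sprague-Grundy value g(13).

0

Grundy values for subtraction set {2, 11}:
g(0) = mex{} = 0
g(1) = mex{} = 0
g(2) = mex{0} = 1
g(3) = mex{0} = 1
g(4) = mex{1} = 0
g(5) = mex{1} = 0
g(6) = mex{0} = 1
g(7) = mex{0} = 1
g(8) = mex{1} = 0
g(9) = mex{1} = 0
g(10) = mex{0} = 1
g(11) = mex{0} = 1
g(12) = mex{0,1} = 2
g(13) = mex{1} = 0
So g(13) = 0.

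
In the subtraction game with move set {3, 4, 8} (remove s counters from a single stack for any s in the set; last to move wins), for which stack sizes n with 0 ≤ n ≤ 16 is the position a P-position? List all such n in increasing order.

0, 1, 2, 7, 12, 13, 14

Compute g(0), g(1), … for moves {3, 4, 8}:
k:     0  1  2  3  4  5  6  7  8  9 10 11 12 13 14 15 16
g(k):  0  0  0  1  1  1  2  0  2  3  1  3  0  0  0  1  1
The P-positions (g = 0) in 0..16 are 0, 1, 2, 7, 12, 13, 14.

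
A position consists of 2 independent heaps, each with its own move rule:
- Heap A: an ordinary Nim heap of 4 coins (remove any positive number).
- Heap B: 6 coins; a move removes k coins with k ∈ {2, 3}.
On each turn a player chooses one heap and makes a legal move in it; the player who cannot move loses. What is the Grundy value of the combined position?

4

Heap A is a plain Nim heap of size 4, so its Grundy value is 4.
Grundy values for heap B (subtraction set {2, 3}):
k:     0  1  2  3  4  5  6
g(k):  0  0  1  1  2  0  0
So g(6) = 0.
By the Sprague-Grundy theorem, the Grundy value of a sum of independent games is the XOR of the component values.
Combined value = 4 XOR 0 = 4.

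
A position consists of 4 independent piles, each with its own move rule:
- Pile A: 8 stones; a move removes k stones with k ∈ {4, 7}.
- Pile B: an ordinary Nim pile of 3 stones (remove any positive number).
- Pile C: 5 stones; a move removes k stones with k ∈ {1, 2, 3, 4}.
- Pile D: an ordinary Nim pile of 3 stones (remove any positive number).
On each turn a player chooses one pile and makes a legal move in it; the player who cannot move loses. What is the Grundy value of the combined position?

2

Build the Grundy sequence for pile A with g(k) = mex{g(k−s) : s ∈ {4, 7}, s ≤ k}:
g(0) = mex{} = 0
g(1) = mex{} = 0
g(2) = mex{} = 0
g(3) = mex{} = 0
g(4) = mex{0} = 1
g(5) = mex{0} = 1
g(6) = mex{0} = 1
g(7) = mex{0} = 1
g(8) = mex{0,1} = 2
So g(8) = 2.
Pile B is a plain Nim pile of size 3, so its Grundy value is 3.
For pile C, compute g(0), g(1), … with moves {1, 2, 3, 4}:
k:     0  1  2  3  4  5
g(k):  0  1  2  3  4  0
So g(5) = 0.
Pile D is a plain Nim pile of size 3, so its Grundy value is 3.
By the Sprague-Grundy theorem, the Grundy value of a sum of independent games is the XOR of the component values.
Combined value = 2 ⊕ 3 ⊕ 0 ⊕ 3 = 2.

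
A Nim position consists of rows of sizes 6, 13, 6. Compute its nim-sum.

Nim-sum: 6 ^ 13 ^ 6 = 13.

13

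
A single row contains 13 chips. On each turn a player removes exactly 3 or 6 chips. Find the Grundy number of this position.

Build the Grundy sequence with g(k) = mex{g(k−s) : s ∈ {3, 6}, s ≤ k}:
g(0) = mex{} = 0
g(1) = mex{} = 0
g(2) = mex{} = 0
g(3) = mex{0} = 1
g(4) = mex{0} = 1
g(5) = mex{0} = 1
g(6) = mex{0,1} = 2
g(7) = mex{0,1} = 2
g(8) = mex{0,1} = 2
g(9) = mex{1,2} = 0
g(10) = mex{1,2} = 0
g(11) = mex{1,2} = 0
g(12) = mex{0,2} = 1
g(13) = mex{0,2} = 1
So g(13) = 1.

1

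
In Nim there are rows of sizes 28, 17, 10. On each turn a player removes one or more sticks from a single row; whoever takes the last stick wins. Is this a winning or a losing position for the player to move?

Compute the nim-sum pairwise:
28 ⊕ 17 = 13
13 ⊕ 10 = 7
The nim-sum is 7 ≠ 0, so this is an N-position: the player to move can win.

Winning position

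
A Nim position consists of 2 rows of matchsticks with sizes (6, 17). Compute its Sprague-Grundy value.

23

Compute the nim-sum pairwise:
6 XOR 17 = 23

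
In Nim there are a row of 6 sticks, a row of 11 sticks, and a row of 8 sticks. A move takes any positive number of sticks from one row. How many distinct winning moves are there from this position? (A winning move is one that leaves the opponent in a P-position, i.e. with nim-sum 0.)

In binary:
  0110  (6)
  1011  (11)
  1000  (8)
  ----
  0101  (5)
The overall nim-sum is X = 5. A row of size p has a winning move iff p XOR X < p (reduce it to p XOR X).
  6: 6 XOR 5 = 3 < 6 — winning move (to 3).
  11: 11 XOR 5 = 14 ≥ 11 — no move.
  8: 8 XOR 5 = 13 ≥ 8 — no move.
That gives 1 winning move.

1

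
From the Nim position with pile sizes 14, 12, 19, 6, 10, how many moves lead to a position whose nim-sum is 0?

Nim-sum: 14 ^ 12 ^ 19 ^ 6 ^ 10 = 29.
The overall nim-sum is X = 29. A pile of size p has a winning move iff p XOR X < p (reduce it to p XOR X).
  14: 14 XOR 29 = 19 ≥ 14 — no move.
  12: 12 XOR 29 = 17 ≥ 12 — no move.
  19: 19 XOR 29 = 14 < 19 — winning move (to 14).
  6: 6 XOR 29 = 27 ≥ 6 — no move.
  10: 10 XOR 29 = 23 ≥ 10 — no move.
That gives 1 winning move.

1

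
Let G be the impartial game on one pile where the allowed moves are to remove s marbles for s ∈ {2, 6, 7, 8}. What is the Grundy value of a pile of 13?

2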